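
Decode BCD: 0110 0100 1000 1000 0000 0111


Each 4-bit group → digit:
  0110 → 6
  0100 → 4
  1000 → 8
  1000 → 8
  0000 → 0
  0111 → 7
= 648807


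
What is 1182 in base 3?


Divide by 3 repeatedly:
1182 ÷ 3 = 394 remainder 0
394 ÷ 3 = 131 remainder 1
131 ÷ 3 = 43 remainder 2
43 ÷ 3 = 14 remainder 1
14 ÷ 3 = 4 remainder 2
4 ÷ 3 = 1 remainder 1
1 ÷ 3 = 0 remainder 1
Reading remainders bottom-up:
= 1121210


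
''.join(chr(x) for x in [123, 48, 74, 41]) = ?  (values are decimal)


Codes (decimal): 123 48 74 41
Per-code ASCII lookup:
  123  (special character) → '{'
  48  (range 48-57: digits, 48 - 48 = 0) → '0'
  74  (range 65-90: uppercase, 74 - 65 = 9) → 'J'
  41  (special character) → ')'
= '{0J)'


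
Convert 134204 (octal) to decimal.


Positional values:
Position 0: 4 × 8^0 = 4
Position 1: 0 × 8^1 = 0
Position 2: 2 × 8^2 = 128
Position 3: 4 × 8^3 = 2048
Position 4: 3 × 8^4 = 12288
Position 5: 1 × 8^5 = 32768
Sum = 4 + 0 + 128 + 2048 + 12288 + 32768
= 47236


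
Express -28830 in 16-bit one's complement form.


Original: 0111000010011110
Invert all bits:
  bit 0: 0 → 1
  bit 1: 1 → 0
  bit 2: 1 → 0
  bit 3: 1 → 0
  bit 4: 0 → 1
  bit 5: 0 → 1
  bit 6: 0 → 1
  bit 7: 0 → 1
  bit 8: 1 → 0
  bit 9: 0 → 1
  bit 10: 0 → 1
  bit 11: 1 → 0
  bit 12: 1 → 0
  bit 13: 1 → 0
  bit 14: 1 → 0
  bit 15: 0 → 1
= 1000111101100001


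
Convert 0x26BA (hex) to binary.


Each hex digit → 4 binary bits:
  2 = 0010
  6 = 0110
  B = 1011
  A = 1010
Concatenate: 0010 0110 1011 1010
= 0010011010111010


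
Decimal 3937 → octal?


Divide by 8 repeatedly:
3937 ÷ 8 = 492 remainder 1
492 ÷ 8 = 61 remainder 4
61 ÷ 8 = 7 remainder 5
7 ÷ 8 = 0 remainder 7
Reading remainders bottom-up:
= 0o7541


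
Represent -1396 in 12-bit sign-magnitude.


Sign bit: 1 (negative)
Magnitude: 1396 = 10101110100
= 110101110100


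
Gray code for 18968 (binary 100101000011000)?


Binary: 100101000011000
Gray code: G = B XOR (B >> 1)
B >> 1 = 010010100001100
100101000011000 XOR 010010100001100:
  1 XOR 0 = 1
  0 XOR 1 = 1
  0 XOR 0 = 0
  1 XOR 0 = 1
  0 XOR 1 = 1
  1 XOR 0 = 1
  0 XOR 1 = 1
  0 XOR 0 = 0
  0 XOR 0 = 0
  0 XOR 0 = 0
  1 XOR 0 = 1
  1 XOR 1 = 0
  0 XOR 1 = 1
  0 XOR 0 = 0
  0 XOR 0 = 0
= 110111100010100


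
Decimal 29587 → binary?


Divide by 2 repeatedly:
29587 ÷ 2 = 14793 remainder 1
14793 ÷ 2 = 7396 remainder 1
7396 ÷ 2 = 3698 remainder 0
3698 ÷ 2 = 1849 remainder 0
1849 ÷ 2 = 924 remainder 1
924 ÷ 2 = 462 remainder 0
462 ÷ 2 = 231 remainder 0
231 ÷ 2 = 115 remainder 1
115 ÷ 2 = 57 remainder 1
57 ÷ 2 = 28 remainder 1
28 ÷ 2 = 14 remainder 0
14 ÷ 2 = 7 remainder 0
7 ÷ 2 = 3 remainder 1
3 ÷ 2 = 1 remainder 1
1 ÷ 2 = 0 remainder 1
Reading remainders bottom-up:
= 111001110010011


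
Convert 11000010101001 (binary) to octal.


Group into 3-bit groups: 011000010101001
  011 = 3
  000 = 0
  010 = 2
  101 = 5
  001 = 1
= 0o30251


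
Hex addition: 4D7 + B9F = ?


Align and add column by column (LSB to MSB, each column mod 16 with carry):
  04D7
+ 0B9F
  ----
  col 0: 7(7) + F(15) + 0 (carry in) = 22 → 6(6), carry out 1
  col 1: D(13) + 9(9) + 1 (carry in) = 23 → 7(7), carry out 1
  col 2: 4(4) + B(11) + 1 (carry in) = 16 → 0(0), carry out 1
  col 3: 0(0) + 0(0) + 1 (carry in) = 1 → 1(1), carry out 0
Reading digits MSB→LSB: 1076
Strip leading zeros: 1076
= 0x1076


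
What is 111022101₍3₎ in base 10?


Positional values (base 3):
  1 × 3^0 = 1 × 1 = 1
  0 × 3^1 = 0 × 3 = 0
  1 × 3^2 = 1 × 9 = 9
  2 × 3^3 = 2 × 27 = 54
  2 × 3^4 = 2 × 81 = 162
  0 × 3^5 = 0 × 243 = 0
  1 × 3^6 = 1 × 729 = 729
  1 × 3^7 = 1 × 2187 = 2187
  1 × 3^8 = 1 × 6561 = 6561
Sum = 1 + 0 + 9 + 54 + 162 + 0 + 729 + 2187 + 6561
= 9703


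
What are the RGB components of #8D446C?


Hex: #8D446C
R = 8D₁₆ = 141
G = 44₁₆ = 68
B = 6C₁₆ = 108
= RGB(141, 68, 108)


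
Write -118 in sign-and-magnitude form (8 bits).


Sign bit: 1 (negative)
Magnitude: 118 = 1110110
= 11110110


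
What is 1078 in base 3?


Divide by 3 repeatedly:
1078 ÷ 3 = 359 remainder 1
359 ÷ 3 = 119 remainder 2
119 ÷ 3 = 39 remainder 2
39 ÷ 3 = 13 remainder 0
13 ÷ 3 = 4 remainder 1
4 ÷ 3 = 1 remainder 1
1 ÷ 3 = 0 remainder 1
Reading remainders bottom-up:
= 1110221


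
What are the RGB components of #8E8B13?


Hex: #8E8B13
R = 8E₁₆ = 142
G = 8B₁₆ = 139
B = 13₁₆ = 19
= RGB(142, 139, 19)


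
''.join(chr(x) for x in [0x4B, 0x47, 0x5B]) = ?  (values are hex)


Codes (hex): 0x4B 0x47 0x5B
Per-code ASCII lookup:
  0x4B = 75  (range 65-90: uppercase, 75 - 65 = 10) → 'K'
  0x47 = 71  (range 65-90: uppercase, 71 - 65 = 6) → 'G'
  0x5B = 91  (special character) → '['
= 'KG['


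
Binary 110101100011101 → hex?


Group into 4-bit nibbles: 0110101100011101
  0110 = 6
  1011 = B
  0001 = 1
  1101 = D
= 0x6B1D


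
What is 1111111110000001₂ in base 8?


Group into 3-bit groups: 001111111110000001
  001 = 1
  111 = 7
  111 = 7
  110 = 6
  000 = 0
  001 = 1
= 0o177601


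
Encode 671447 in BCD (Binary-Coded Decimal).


Each digit → 4-bit binary:
  6 → 0110
  7 → 0111
  1 → 0001
  4 → 0100
  4 → 0100
  7 → 0111
= 0110 0111 0001 0100 0100 0111


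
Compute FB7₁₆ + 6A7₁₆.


Align and add column by column (LSB to MSB, each column mod 16 with carry):
  0FB7
+ 06A7
  ----
  col 0: 7(7) + 7(7) + 0 (carry in) = 14 → E(14), carry out 0
  col 1: B(11) + A(10) + 0 (carry in) = 21 → 5(5), carry out 1
  col 2: F(15) + 6(6) + 1 (carry in) = 22 → 6(6), carry out 1
  col 3: 0(0) + 0(0) + 1 (carry in) = 1 → 1(1), carry out 0
Reading digits MSB→LSB: 165E
Strip leading zeros: 165E
= 0x165E


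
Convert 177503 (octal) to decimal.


Positional values:
Position 0: 3 × 8^0 = 3
Position 1: 0 × 8^1 = 0
Position 2: 5 × 8^2 = 320
Position 3: 7 × 8^3 = 3584
Position 4: 7 × 8^4 = 28672
Position 5: 1 × 8^5 = 32768
Sum = 3 + 0 + 320 + 3584 + 28672 + 32768
= 65347


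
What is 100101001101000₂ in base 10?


Positional values:
Bit 3: 1 × 2^3 = 8
Bit 5: 1 × 2^5 = 32
Bit 6: 1 × 2^6 = 64
Bit 9: 1 × 2^9 = 512
Bit 11: 1 × 2^11 = 2048
Bit 14: 1 × 2^14 = 16384
Sum = 8 + 32 + 64 + 512 + 2048 + 16384
= 19048


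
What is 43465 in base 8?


Divide by 8 repeatedly:
43465 ÷ 8 = 5433 remainder 1
5433 ÷ 8 = 679 remainder 1
679 ÷ 8 = 84 remainder 7
84 ÷ 8 = 10 remainder 4
10 ÷ 8 = 1 remainder 2
1 ÷ 8 = 0 remainder 1
Reading remainders bottom-up:
= 0o124711


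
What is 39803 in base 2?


Divide by 2 repeatedly:
39803 ÷ 2 = 19901 remainder 1
19901 ÷ 2 = 9950 remainder 1
9950 ÷ 2 = 4975 remainder 0
4975 ÷ 2 = 2487 remainder 1
2487 ÷ 2 = 1243 remainder 1
1243 ÷ 2 = 621 remainder 1
621 ÷ 2 = 310 remainder 1
310 ÷ 2 = 155 remainder 0
155 ÷ 2 = 77 remainder 1
77 ÷ 2 = 38 remainder 1
38 ÷ 2 = 19 remainder 0
19 ÷ 2 = 9 remainder 1
9 ÷ 2 = 4 remainder 1
4 ÷ 2 = 2 remainder 0
2 ÷ 2 = 1 remainder 0
1 ÷ 2 = 0 remainder 1
Reading remainders bottom-up:
= 1001101101111011


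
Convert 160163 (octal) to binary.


Each octal digit → 3 binary bits:
  1 = 001
  6 = 110
  0 = 000
  1 = 001
  6 = 110
  3 = 011
Concatenate: 001 110 000 001 110 011
= 001110000001110011


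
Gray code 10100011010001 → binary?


Gray code: 10100011010001
MSB stays the same: 1
Each subsequent bit = prev_binary XOR current_gray:
  B[1] = 1 XOR 0 = 1
  B[2] = 1 XOR 1 = 0
  B[3] = 0 XOR 0 = 0
  B[4] = 0 XOR 0 = 0
  B[5] = 0 XOR 0 = 0
  B[6] = 0 XOR 1 = 1
  B[7] = 1 XOR 1 = 0
  B[8] = 0 XOR 0 = 0
  B[9] = 0 XOR 1 = 1
  B[10] = 1 XOR 0 = 1
  B[11] = 1 XOR 0 = 1
  B[12] = 1 XOR 0 = 1
  B[13] = 1 XOR 1 = 0
= 11000010011110 (12446 decimal)


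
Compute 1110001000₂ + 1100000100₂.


Align and add column by column (LSB to MSB, carry propagating):
  01110001000
+ 01100000100
  -----------
  col 0: 0 + 0 + 0 (carry in) = 0 → bit 0, carry out 0
  col 1: 0 + 0 + 0 (carry in) = 0 → bit 0, carry out 0
  col 2: 0 + 1 + 0 (carry in) = 1 → bit 1, carry out 0
  col 3: 1 + 0 + 0 (carry in) = 1 → bit 1, carry out 0
  col 4: 0 + 0 + 0 (carry in) = 0 → bit 0, carry out 0
  col 5: 0 + 0 + 0 (carry in) = 0 → bit 0, carry out 0
  col 6: 0 + 0 + 0 (carry in) = 0 → bit 0, carry out 0
  col 7: 1 + 0 + 0 (carry in) = 1 → bit 1, carry out 0
  col 8: 1 + 1 + 0 (carry in) = 2 → bit 0, carry out 1
  col 9: 1 + 1 + 1 (carry in) = 3 → bit 1, carry out 1
  col 10: 0 + 0 + 1 (carry in) = 1 → bit 1, carry out 0
Reading bits MSB→LSB: 11010001100
Strip leading zeros: 11010001100
= 11010001100


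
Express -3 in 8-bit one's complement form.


Original: 00000011
Invert all bits:
  bit 0: 0 → 1
  bit 1: 0 → 1
  bit 2: 0 → 1
  bit 3: 0 → 1
  bit 4: 0 → 1
  bit 5: 0 → 1
  bit 6: 1 → 0
  bit 7: 1 → 0
= 11111100


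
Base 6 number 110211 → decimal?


Positional values (base 6):
  1 × 6^0 = 1 × 1 = 1
  1 × 6^1 = 1 × 6 = 6
  2 × 6^2 = 2 × 36 = 72
  0 × 6^3 = 0 × 216 = 0
  1 × 6^4 = 1 × 1296 = 1296
  1 × 6^5 = 1 × 7776 = 7776
Sum = 1 + 6 + 72 + 0 + 1296 + 7776
= 9151


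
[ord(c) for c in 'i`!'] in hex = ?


String: 'i`!'  (3 characters)
Per-character ASCII lookup:
  'i': lowercase starts at 97: 'i' = 97 + 8 = 105 → 0x69
  '`': special character: '`' = 96 → 0x60
  '!': special character: '!' = 33 → 0x21
= 0x69 0x60 0x21


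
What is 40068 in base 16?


Divide by 16 repeatedly:
40068 ÷ 16 = 2504 remainder 4 (4)
2504 ÷ 16 = 156 remainder 8 (8)
156 ÷ 16 = 9 remainder 12 (C)
9 ÷ 16 = 0 remainder 9 (9)
Reading remainders bottom-up:
= 0x9C84


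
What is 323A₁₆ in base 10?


Positional values:
Position 0: A × 16^0 = 10 × 1 = 10
Position 1: 3 × 16^1 = 3 × 16 = 48
Position 2: 2 × 16^2 = 2 × 256 = 512
Position 3: 3 × 16^3 = 3 × 4096 = 12288
Sum = 10 + 48 + 512 + 12288
= 12858


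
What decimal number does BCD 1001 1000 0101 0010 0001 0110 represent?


Each 4-bit group → digit:
  1001 → 9
  1000 → 8
  0101 → 5
  0010 → 2
  0001 → 1
  0110 → 6
= 985216


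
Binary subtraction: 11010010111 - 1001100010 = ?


Align and subtract column by column (LSB to MSB, borrowing when needed):
  11010010111
- 01001100010
  -----------
  col 0: (1 - 0 borrow-in) - 0 → 1 - 0 = 1, borrow out 0
  col 1: (1 - 0 borrow-in) - 1 → 1 - 1 = 0, borrow out 0
  col 2: (1 - 0 borrow-in) - 0 → 1 - 0 = 1, borrow out 0
  col 3: (0 - 0 borrow-in) - 0 → 0 - 0 = 0, borrow out 0
  col 4: (1 - 0 borrow-in) - 0 → 1 - 0 = 1, borrow out 0
  col 5: (0 - 0 borrow-in) - 1 → borrow from next column: (0+2) - 1 = 1, borrow out 1
  col 6: (0 - 1 borrow-in) - 1 → borrow from next column: (-1+2) - 1 = 0, borrow out 1
  col 7: (1 - 1 borrow-in) - 0 → 0 - 0 = 0, borrow out 0
  col 8: (0 - 0 borrow-in) - 0 → 0 - 0 = 0, borrow out 0
  col 9: (1 - 0 borrow-in) - 1 → 1 - 1 = 0, borrow out 0
  col 10: (1 - 0 borrow-in) - 0 → 1 - 0 = 1, borrow out 0
Reading bits MSB→LSB: 10000110101
Strip leading zeros: 10000110101
= 10000110101


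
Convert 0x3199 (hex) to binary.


Each hex digit → 4 binary bits:
  3 = 0011
  1 = 0001
  9 = 1001
  9 = 1001
Concatenate: 0011 0001 1001 1001
= 0011000110011001


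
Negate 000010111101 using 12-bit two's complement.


Original: 000010111101
Step 1 - Invert all bits: 111101000010
Step 2 - Add 1: 111101000010 + 1
= 111101000011 (represents -189)


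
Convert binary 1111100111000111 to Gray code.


Binary: 1111100111000111
Gray code: G = B XOR (B >> 1)
B >> 1 = 0111110011100011
1111100111000111 XOR 0111110011100011:
  1 XOR 0 = 1
  1 XOR 1 = 0
  1 XOR 1 = 0
  1 XOR 1 = 0
  1 XOR 1 = 0
  0 XOR 1 = 1
  0 XOR 0 = 0
  1 XOR 0 = 1
  1 XOR 1 = 0
  1 XOR 1 = 0
  0 XOR 1 = 1
  0 XOR 0 = 0
  0 XOR 0 = 0
  1 XOR 0 = 1
  1 XOR 1 = 0
  1 XOR 1 = 0
= 1000010100100100


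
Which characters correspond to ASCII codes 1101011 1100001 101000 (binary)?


Codes (binary): 1101011 1100001 101000
Per-code ASCII lookup:
  1101011 = 107  (range 97-122: lowercase, 107 - 97 = 10) → 'k'
  1100001 = 97  (range 97-122: lowercase, 97 - 97 = 0) → 'a'
  101000 = 40  (special character) → '('
= 'ka('


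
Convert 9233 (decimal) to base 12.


Divide by 12 repeatedly:
9233 ÷ 12 = 769 remainder 5
769 ÷ 12 = 64 remainder 1
64 ÷ 12 = 5 remainder 4
5 ÷ 12 = 0 remainder 5
Reading remainders bottom-up:
= 5415


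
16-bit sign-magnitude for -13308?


Sign bit: 1 (negative)
Magnitude: 13308 = 011001111111100
= 1011001111111100


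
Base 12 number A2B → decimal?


Positional values (base 12):
  B × 12^0 = 11 × 1 = 11
  2 × 12^1 = 2 × 12 = 24
  A × 12^2 = 10 × 144 = 1440
Sum = 11 + 24 + 1440
= 1475


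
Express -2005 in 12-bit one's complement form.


Original: 011111010101
Invert all bits:
  bit 0: 0 → 1
  bit 1: 1 → 0
  bit 2: 1 → 0
  bit 3: 1 → 0
  bit 4: 1 → 0
  bit 5: 1 → 0
  bit 6: 0 → 1
  bit 7: 1 → 0
  bit 8: 0 → 1
  bit 9: 1 → 0
  bit 10: 0 → 1
  bit 11: 1 → 0
= 100000101010


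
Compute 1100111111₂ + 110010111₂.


Align and add column by column (LSB to MSB, carry propagating):
  01100111111
+ 00110010111
  -----------
  col 0: 1 + 1 + 0 (carry in) = 2 → bit 0, carry out 1
  col 1: 1 + 1 + 1 (carry in) = 3 → bit 1, carry out 1
  col 2: 1 + 1 + 1 (carry in) = 3 → bit 1, carry out 1
  col 3: 1 + 0 + 1 (carry in) = 2 → bit 0, carry out 1
  col 4: 1 + 1 + 1 (carry in) = 3 → bit 1, carry out 1
  col 5: 1 + 0 + 1 (carry in) = 2 → bit 0, carry out 1
  col 6: 0 + 0 + 1 (carry in) = 1 → bit 1, carry out 0
  col 7: 0 + 1 + 0 (carry in) = 1 → bit 1, carry out 0
  col 8: 1 + 1 + 0 (carry in) = 2 → bit 0, carry out 1
  col 9: 1 + 0 + 1 (carry in) = 2 → bit 0, carry out 1
  col 10: 0 + 0 + 1 (carry in) = 1 → bit 1, carry out 0
Reading bits MSB→LSB: 10011010110
Strip leading zeros: 10011010110
= 10011010110


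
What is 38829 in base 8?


Divide by 8 repeatedly:
38829 ÷ 8 = 4853 remainder 5
4853 ÷ 8 = 606 remainder 5
606 ÷ 8 = 75 remainder 6
75 ÷ 8 = 9 remainder 3
9 ÷ 8 = 1 remainder 1
1 ÷ 8 = 0 remainder 1
Reading remainders bottom-up:
= 0o113655


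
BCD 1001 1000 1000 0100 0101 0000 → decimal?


Each 4-bit group → digit:
  1001 → 9
  1000 → 8
  1000 → 8
  0100 → 4
  0101 → 5
  0000 → 0
= 988450


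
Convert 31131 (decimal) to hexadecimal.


Divide by 16 repeatedly:
31131 ÷ 16 = 1945 remainder 11 (B)
1945 ÷ 16 = 121 remainder 9 (9)
121 ÷ 16 = 7 remainder 9 (9)
7 ÷ 16 = 0 remainder 7 (7)
Reading remainders bottom-up:
= 0x799B


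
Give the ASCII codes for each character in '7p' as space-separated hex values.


String: '7p'  (2 characters)
Per-character ASCII lookup:
  '7': digits start at 48: '7' = 48 + 7 = 55 → 0x37
  'p': lowercase starts at 97: 'p' = 97 + 15 = 112 → 0x70
= 0x37 0x70


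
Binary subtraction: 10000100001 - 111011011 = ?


Align and subtract column by column (LSB to MSB, borrowing when needed):
  10000100001
- 00111011011
  -----------
  col 0: (1 - 0 borrow-in) - 1 → 1 - 1 = 0, borrow out 0
  col 1: (0 - 0 borrow-in) - 1 → borrow from next column: (0+2) - 1 = 1, borrow out 1
  col 2: (0 - 1 borrow-in) - 0 → borrow from next column: (-1+2) - 0 = 1, borrow out 1
  col 3: (0 - 1 borrow-in) - 1 → borrow from next column: (-1+2) - 1 = 0, borrow out 1
  col 4: (0 - 1 borrow-in) - 1 → borrow from next column: (-1+2) - 1 = 0, borrow out 1
  col 5: (1 - 1 borrow-in) - 0 → 0 - 0 = 0, borrow out 0
  col 6: (0 - 0 borrow-in) - 1 → borrow from next column: (0+2) - 1 = 1, borrow out 1
  col 7: (0 - 1 borrow-in) - 1 → borrow from next column: (-1+2) - 1 = 0, borrow out 1
  col 8: (0 - 1 borrow-in) - 1 → borrow from next column: (-1+2) - 1 = 0, borrow out 1
  col 9: (0 - 1 borrow-in) - 0 → borrow from next column: (-1+2) - 0 = 1, borrow out 1
  col 10: (1 - 1 borrow-in) - 0 → 0 - 0 = 0, borrow out 0
Reading bits MSB→LSB: 01001000110
Strip leading zeros: 1001000110
= 1001000110


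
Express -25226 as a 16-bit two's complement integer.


Original: 0110001010001010
Step 1 - Invert all bits: 1001110101110101
Step 2 - Add 1: 1001110101110101 + 1
= 1001110101110110 (represents -25226)


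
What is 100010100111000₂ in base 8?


Group into 3-bit groups: 100010100111000
  100 = 4
  010 = 2
  100 = 4
  111 = 7
  000 = 0
= 0o42470


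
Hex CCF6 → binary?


Each hex digit → 4 binary bits:
  C = 1100
  C = 1100
  F = 1111
  6 = 0110
Concatenate: 1100 1100 1111 0110
= 1100110011110110


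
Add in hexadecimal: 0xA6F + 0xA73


Align and add column by column (LSB to MSB, each column mod 16 with carry):
  0A6F
+ 0A73
  ----
  col 0: F(15) + 3(3) + 0 (carry in) = 18 → 2(2), carry out 1
  col 1: 6(6) + 7(7) + 1 (carry in) = 14 → E(14), carry out 0
  col 2: A(10) + A(10) + 0 (carry in) = 20 → 4(4), carry out 1
  col 3: 0(0) + 0(0) + 1 (carry in) = 1 → 1(1), carry out 0
Reading digits MSB→LSB: 14E2
Strip leading zeros: 14E2
= 0x14E2


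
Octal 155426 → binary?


Each octal digit → 3 binary bits:
  1 = 001
  5 = 101
  5 = 101
  4 = 100
  2 = 010
  6 = 110
Concatenate: 001 101 101 100 010 110
= 001101101100010110


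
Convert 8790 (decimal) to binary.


Divide by 2 repeatedly:
8790 ÷ 2 = 4395 remainder 0
4395 ÷ 2 = 2197 remainder 1
2197 ÷ 2 = 1098 remainder 1
1098 ÷ 2 = 549 remainder 0
549 ÷ 2 = 274 remainder 1
274 ÷ 2 = 137 remainder 0
137 ÷ 2 = 68 remainder 1
68 ÷ 2 = 34 remainder 0
34 ÷ 2 = 17 remainder 0
17 ÷ 2 = 8 remainder 1
8 ÷ 2 = 4 remainder 0
4 ÷ 2 = 2 remainder 0
2 ÷ 2 = 1 remainder 0
1 ÷ 2 = 0 remainder 1
Reading remainders bottom-up:
= 10001001010110


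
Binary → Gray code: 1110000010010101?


Binary: 1110000010010101
Gray code: G = B XOR (B >> 1)
B >> 1 = 0111000001001010
1110000010010101 XOR 0111000001001010:
  1 XOR 0 = 1
  1 XOR 1 = 0
  1 XOR 1 = 0
  0 XOR 1 = 1
  0 XOR 0 = 0
  0 XOR 0 = 0
  0 XOR 0 = 0
  0 XOR 0 = 0
  1 XOR 0 = 1
  0 XOR 1 = 1
  0 XOR 0 = 0
  1 XOR 0 = 1
  0 XOR 1 = 1
  1 XOR 0 = 1
  0 XOR 1 = 1
  1 XOR 0 = 1
= 1001000011011111


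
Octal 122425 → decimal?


Positional values:
Position 0: 5 × 8^0 = 5
Position 1: 2 × 8^1 = 16
Position 2: 4 × 8^2 = 256
Position 3: 2 × 8^3 = 1024
Position 4: 2 × 8^4 = 8192
Position 5: 1 × 8^5 = 32768
Sum = 5 + 16 + 256 + 1024 + 8192 + 32768
= 42261


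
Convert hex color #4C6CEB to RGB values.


Hex: #4C6CEB
R = 4C₁₆ = 76
G = 6C₁₆ = 108
B = EB₁₆ = 235
= RGB(76, 108, 235)


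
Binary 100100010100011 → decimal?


Positional values:
Bit 0: 1 × 2^0 = 1
Bit 1: 1 × 2^1 = 2
Bit 5: 1 × 2^5 = 32
Bit 7: 1 × 2^7 = 128
Bit 11: 1 × 2^11 = 2048
Bit 14: 1 × 2^14 = 16384
Sum = 1 + 2 + 32 + 128 + 2048 + 16384
= 18595


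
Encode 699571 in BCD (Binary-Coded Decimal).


Each digit → 4-bit binary:
  6 → 0110
  9 → 1001
  9 → 1001
  5 → 0101
  7 → 0111
  1 → 0001
= 0110 1001 1001 0101 0111 0001


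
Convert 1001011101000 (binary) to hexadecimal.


Group into 4-bit nibbles: 0001001011101000
  0001 = 1
  0010 = 2
  1110 = E
  1000 = 8
= 0x12E8


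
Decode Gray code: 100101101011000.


Gray code: 100101101011000
MSB stays the same: 1
Each subsequent bit = prev_binary XOR current_gray:
  B[1] = 1 XOR 0 = 1
  B[2] = 1 XOR 0 = 1
  B[3] = 1 XOR 1 = 0
  B[4] = 0 XOR 0 = 0
  B[5] = 0 XOR 1 = 1
  B[6] = 1 XOR 1 = 0
  B[7] = 0 XOR 0 = 0
  B[8] = 0 XOR 1 = 1
  B[9] = 1 XOR 0 = 1
  B[10] = 1 XOR 1 = 0
  B[11] = 0 XOR 1 = 1
  B[12] = 1 XOR 0 = 1
  B[13] = 1 XOR 0 = 1
  B[14] = 1 XOR 0 = 1
= 111001001101111 (29295 decimal)


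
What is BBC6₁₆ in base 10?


Positional values:
Position 0: 6 × 16^0 = 6 × 1 = 6
Position 1: C × 16^1 = 12 × 16 = 192
Position 2: B × 16^2 = 11 × 256 = 2816
Position 3: B × 16^3 = 11 × 4096 = 45056
Sum = 6 + 192 + 2816 + 45056
= 48070


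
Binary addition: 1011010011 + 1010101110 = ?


Align and add column by column (LSB to MSB, carry propagating):
  01011010011
+ 01010101110
  -----------
  col 0: 1 + 0 + 0 (carry in) = 1 → bit 1, carry out 0
  col 1: 1 + 1 + 0 (carry in) = 2 → bit 0, carry out 1
  col 2: 0 + 1 + 1 (carry in) = 2 → bit 0, carry out 1
  col 3: 0 + 1 + 1 (carry in) = 2 → bit 0, carry out 1
  col 4: 1 + 0 + 1 (carry in) = 2 → bit 0, carry out 1
  col 5: 0 + 1 + 1 (carry in) = 2 → bit 0, carry out 1
  col 6: 1 + 0 + 1 (carry in) = 2 → bit 0, carry out 1
  col 7: 1 + 1 + 1 (carry in) = 3 → bit 1, carry out 1
  col 8: 0 + 0 + 1 (carry in) = 1 → bit 1, carry out 0
  col 9: 1 + 1 + 0 (carry in) = 2 → bit 0, carry out 1
  col 10: 0 + 0 + 1 (carry in) = 1 → bit 1, carry out 0
Reading bits MSB→LSB: 10110000001
Strip leading zeros: 10110000001
= 10110000001


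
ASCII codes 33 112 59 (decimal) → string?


Codes (decimal): 33 112 59
Per-code ASCII lookup:
  33  (special character) → '!'
  112  (range 97-122: lowercase, 112 - 97 = 15) → 'p'
  59  (special character) → ';'
= '!p;'


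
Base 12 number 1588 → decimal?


Positional values (base 12):
  8 × 12^0 = 8 × 1 = 8
  8 × 12^1 = 8 × 12 = 96
  5 × 12^2 = 5 × 144 = 720
  1 × 12^3 = 1 × 1728 = 1728
Sum = 8 + 96 + 720 + 1728
= 2552


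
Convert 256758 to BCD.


Each digit → 4-bit binary:
  2 → 0010
  5 → 0101
  6 → 0110
  7 → 0111
  5 → 0101
  8 → 1000
= 0010 0101 0110 0111 0101 1000


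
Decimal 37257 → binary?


Divide by 2 repeatedly:
37257 ÷ 2 = 18628 remainder 1
18628 ÷ 2 = 9314 remainder 0
9314 ÷ 2 = 4657 remainder 0
4657 ÷ 2 = 2328 remainder 1
2328 ÷ 2 = 1164 remainder 0
1164 ÷ 2 = 582 remainder 0
582 ÷ 2 = 291 remainder 0
291 ÷ 2 = 145 remainder 1
145 ÷ 2 = 72 remainder 1
72 ÷ 2 = 36 remainder 0
36 ÷ 2 = 18 remainder 0
18 ÷ 2 = 9 remainder 0
9 ÷ 2 = 4 remainder 1
4 ÷ 2 = 2 remainder 0
2 ÷ 2 = 1 remainder 0
1 ÷ 2 = 0 remainder 1
Reading remainders bottom-up:
= 1001000110001001


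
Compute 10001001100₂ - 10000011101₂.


Align and subtract column by column (LSB to MSB, borrowing when needed):
  10001001100
- 10000011101
  -----------
  col 0: (0 - 0 borrow-in) - 1 → borrow from next column: (0+2) - 1 = 1, borrow out 1
  col 1: (0 - 1 borrow-in) - 0 → borrow from next column: (-1+2) - 0 = 1, borrow out 1
  col 2: (1 - 1 borrow-in) - 1 → borrow from next column: (0+2) - 1 = 1, borrow out 1
  col 3: (1 - 1 borrow-in) - 1 → borrow from next column: (0+2) - 1 = 1, borrow out 1
  col 4: (0 - 1 borrow-in) - 1 → borrow from next column: (-1+2) - 1 = 0, borrow out 1
  col 5: (0 - 1 borrow-in) - 0 → borrow from next column: (-1+2) - 0 = 1, borrow out 1
  col 6: (1 - 1 borrow-in) - 0 → 0 - 0 = 0, borrow out 0
  col 7: (0 - 0 borrow-in) - 0 → 0 - 0 = 0, borrow out 0
  col 8: (0 - 0 borrow-in) - 0 → 0 - 0 = 0, borrow out 0
  col 9: (0 - 0 borrow-in) - 0 → 0 - 0 = 0, borrow out 0
  col 10: (1 - 0 borrow-in) - 1 → 1 - 1 = 0, borrow out 0
Reading bits MSB→LSB: 00000101111
Strip leading zeros: 101111
= 101111


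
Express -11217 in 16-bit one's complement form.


Original: 0010101111010001
Invert all bits:
  bit 0: 0 → 1
  bit 1: 0 → 1
  bit 2: 1 → 0
  bit 3: 0 → 1
  bit 4: 1 → 0
  bit 5: 0 → 1
  bit 6: 1 → 0
  bit 7: 1 → 0
  bit 8: 1 → 0
  bit 9: 1 → 0
  bit 10: 0 → 1
  bit 11: 1 → 0
  bit 12: 0 → 1
  bit 13: 0 → 1
  bit 14: 0 → 1
  bit 15: 1 → 0
= 1101010000101110


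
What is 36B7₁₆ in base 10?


Positional values:
Position 0: 7 × 16^0 = 7 × 1 = 7
Position 1: B × 16^1 = 11 × 16 = 176
Position 2: 6 × 16^2 = 6 × 256 = 1536
Position 3: 3 × 16^3 = 3 × 4096 = 12288
Sum = 7 + 176 + 1536 + 12288
= 14007


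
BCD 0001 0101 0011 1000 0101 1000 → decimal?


Each 4-bit group → digit:
  0001 → 1
  0101 → 5
  0011 → 3
  1000 → 8
  0101 → 5
  1000 → 8
= 153858


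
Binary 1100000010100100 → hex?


Group into 4-bit nibbles: 1100000010100100
  1100 = C
  0000 = 0
  1010 = A
  0100 = 4
= 0xC0A4


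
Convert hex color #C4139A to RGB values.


Hex: #C4139A
R = C4₁₆ = 196
G = 13₁₆ = 19
B = 9A₁₆ = 154
= RGB(196, 19, 154)


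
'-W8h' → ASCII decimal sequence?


String: '-W8h'  (4 characters)
Per-character ASCII lookup:
  '-': special character: '-' = 45
  'W': uppercase starts at 65: 'W' = 65 + 22 = 87
  '8': digits start at 48: '8' = 48 + 8 = 56
  'h': lowercase starts at 97: 'h' = 97 + 7 = 104
= 45 87 56 104


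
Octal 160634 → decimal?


Positional values:
Position 0: 4 × 8^0 = 4
Position 1: 3 × 8^1 = 24
Position 2: 6 × 8^2 = 384
Position 3: 0 × 8^3 = 0
Position 4: 6 × 8^4 = 24576
Position 5: 1 × 8^5 = 32768
Sum = 4 + 24 + 384 + 0 + 24576 + 32768
= 57756


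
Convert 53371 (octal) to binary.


Each octal digit → 3 binary bits:
  5 = 101
  3 = 011
  3 = 011
  7 = 111
  1 = 001
Concatenate: 101 011 011 111 001
= 101011011111001


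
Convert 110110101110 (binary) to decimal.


Positional values:
Bit 1: 1 × 2^1 = 2
Bit 2: 1 × 2^2 = 4
Bit 3: 1 × 2^3 = 8
Bit 5: 1 × 2^5 = 32
Bit 7: 1 × 2^7 = 128
Bit 8: 1 × 2^8 = 256
Bit 10: 1 × 2^10 = 1024
Bit 11: 1 × 2^11 = 2048
Sum = 2 + 4 + 8 + 32 + 128 + 256 + 1024 + 2048
= 3502


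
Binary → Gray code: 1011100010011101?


Binary: 1011100010011101
Gray code: G = B XOR (B >> 1)
B >> 1 = 0101110001001110
1011100010011101 XOR 0101110001001110:
  1 XOR 0 = 1
  0 XOR 1 = 1
  1 XOR 0 = 1
  1 XOR 1 = 0
  1 XOR 1 = 0
  0 XOR 1 = 1
  0 XOR 0 = 0
  0 XOR 0 = 0
  1 XOR 0 = 1
  0 XOR 1 = 1
  0 XOR 0 = 0
  1 XOR 0 = 1
  1 XOR 1 = 0
  1 XOR 1 = 0
  0 XOR 1 = 1
  1 XOR 0 = 1
= 1110010011010011


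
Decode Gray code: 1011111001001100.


Gray code: 1011111001001100
MSB stays the same: 1
Each subsequent bit = prev_binary XOR current_gray:
  B[1] = 1 XOR 0 = 1
  B[2] = 1 XOR 1 = 0
  B[3] = 0 XOR 1 = 1
  B[4] = 1 XOR 1 = 0
  B[5] = 0 XOR 1 = 1
  B[6] = 1 XOR 1 = 0
  B[7] = 0 XOR 0 = 0
  B[8] = 0 XOR 0 = 0
  B[9] = 0 XOR 1 = 1
  B[10] = 1 XOR 0 = 1
  B[11] = 1 XOR 0 = 1
  B[12] = 1 XOR 1 = 0
  B[13] = 0 XOR 1 = 1
  B[14] = 1 XOR 0 = 1
  B[15] = 1 XOR 0 = 1
= 1101010001110111 (54391 decimal)


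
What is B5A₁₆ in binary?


Each hex digit → 4 binary bits:
  B = 1011
  5 = 0101
  A = 1010
Concatenate: 1011 0101 1010
= 101101011010


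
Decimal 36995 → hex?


Divide by 16 repeatedly:
36995 ÷ 16 = 2312 remainder 3 (3)
2312 ÷ 16 = 144 remainder 8 (8)
144 ÷ 16 = 9 remainder 0 (0)
9 ÷ 16 = 0 remainder 9 (9)
Reading remainders bottom-up:
= 0x9083


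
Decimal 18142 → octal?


Divide by 8 repeatedly:
18142 ÷ 8 = 2267 remainder 6
2267 ÷ 8 = 283 remainder 3
283 ÷ 8 = 35 remainder 3
35 ÷ 8 = 4 remainder 3
4 ÷ 8 = 0 remainder 4
Reading remainders bottom-up:
= 0o43336


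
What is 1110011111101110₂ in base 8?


Group into 3-bit groups: 001110011111101110
  001 = 1
  110 = 6
  011 = 3
  111 = 7
  101 = 5
  110 = 6
= 0o163756


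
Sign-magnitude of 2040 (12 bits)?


Sign bit: 0 (positive)
Magnitude: 2040 = 11111111000
= 011111111000


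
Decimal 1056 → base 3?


Divide by 3 repeatedly:
1056 ÷ 3 = 352 remainder 0
352 ÷ 3 = 117 remainder 1
117 ÷ 3 = 39 remainder 0
39 ÷ 3 = 13 remainder 0
13 ÷ 3 = 4 remainder 1
4 ÷ 3 = 1 remainder 1
1 ÷ 3 = 0 remainder 1
Reading remainders bottom-up:
= 1110010


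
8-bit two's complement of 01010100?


Original: 01010100
Step 1 - Invert all bits: 10101011
Step 2 - Add 1: 10101011 + 1
= 10101100 (represents -84)


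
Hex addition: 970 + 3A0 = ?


Align and add column by column (LSB to MSB, each column mod 16 with carry):
  0970
+ 03A0
  ----
  col 0: 0(0) + 0(0) + 0 (carry in) = 0 → 0(0), carry out 0
  col 1: 7(7) + A(10) + 0 (carry in) = 17 → 1(1), carry out 1
  col 2: 9(9) + 3(3) + 1 (carry in) = 13 → D(13), carry out 0
  col 3: 0(0) + 0(0) + 0 (carry in) = 0 → 0(0), carry out 0
Reading digits MSB→LSB: 0D10
Strip leading zeros: D10
= 0xD10


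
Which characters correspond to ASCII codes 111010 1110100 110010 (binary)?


Codes (binary): 111010 1110100 110010
Per-code ASCII lookup:
  111010 = 58  (special character) → ':'
  1110100 = 116  (range 97-122: lowercase, 116 - 97 = 19) → 't'
  110010 = 50  (range 48-57: digits, 50 - 48 = 2) → '2'
= ':t2'


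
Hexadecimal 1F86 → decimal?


Positional values:
Position 0: 6 × 16^0 = 6 × 1 = 6
Position 1: 8 × 16^1 = 8 × 16 = 128
Position 2: F × 16^2 = 15 × 256 = 3840
Position 3: 1 × 16^3 = 1 × 4096 = 4096
Sum = 6 + 128 + 3840 + 4096
= 8070


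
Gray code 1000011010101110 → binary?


Gray code: 1000011010101110
MSB stays the same: 1
Each subsequent bit = prev_binary XOR current_gray:
  B[1] = 1 XOR 0 = 1
  B[2] = 1 XOR 0 = 1
  B[3] = 1 XOR 0 = 1
  B[4] = 1 XOR 0 = 1
  B[5] = 1 XOR 1 = 0
  B[6] = 0 XOR 1 = 1
  B[7] = 1 XOR 0 = 1
  B[8] = 1 XOR 1 = 0
  B[9] = 0 XOR 0 = 0
  B[10] = 0 XOR 1 = 1
  B[11] = 1 XOR 0 = 1
  B[12] = 1 XOR 1 = 0
  B[13] = 0 XOR 1 = 1
  B[14] = 1 XOR 1 = 0
  B[15] = 0 XOR 0 = 0
= 1111101100110100 (64308 decimal)


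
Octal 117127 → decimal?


Positional values:
Position 0: 7 × 8^0 = 7
Position 1: 2 × 8^1 = 16
Position 2: 1 × 8^2 = 64
Position 3: 7 × 8^3 = 3584
Position 4: 1 × 8^4 = 4096
Position 5: 1 × 8^5 = 32768
Sum = 7 + 16 + 64 + 3584 + 4096 + 32768
= 40535


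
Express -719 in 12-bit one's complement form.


Original: 001011001111
Invert all bits:
  bit 0: 0 → 1
  bit 1: 0 → 1
  bit 2: 1 → 0
  bit 3: 0 → 1
  bit 4: 1 → 0
  bit 5: 1 → 0
  bit 6: 0 → 1
  bit 7: 0 → 1
  bit 8: 1 → 0
  bit 9: 1 → 0
  bit 10: 1 → 0
  bit 11: 1 → 0
= 110100110000


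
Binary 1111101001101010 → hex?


Group into 4-bit nibbles: 1111101001101010
  1111 = F
  1010 = A
  0110 = 6
  1010 = A
= 0xFA6A


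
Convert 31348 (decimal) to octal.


Divide by 8 repeatedly:
31348 ÷ 8 = 3918 remainder 4
3918 ÷ 8 = 489 remainder 6
489 ÷ 8 = 61 remainder 1
61 ÷ 8 = 7 remainder 5
7 ÷ 8 = 0 remainder 7
Reading remainders bottom-up:
= 0o75164


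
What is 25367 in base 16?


Divide by 16 repeatedly:
25367 ÷ 16 = 1585 remainder 7 (7)
1585 ÷ 16 = 99 remainder 1 (1)
99 ÷ 16 = 6 remainder 3 (3)
6 ÷ 16 = 0 remainder 6 (6)
Reading remainders bottom-up:
= 0x6317


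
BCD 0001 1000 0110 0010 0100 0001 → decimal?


Each 4-bit group → digit:
  0001 → 1
  1000 → 8
  0110 → 6
  0010 → 2
  0100 → 4
  0001 → 1
= 186241


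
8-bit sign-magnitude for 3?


Sign bit: 0 (positive)
Magnitude: 3 = 0000011
= 00000011


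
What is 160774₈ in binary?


Each octal digit → 3 binary bits:
  1 = 001
  6 = 110
  0 = 000
  7 = 111
  7 = 111
  4 = 100
Concatenate: 001 110 000 111 111 100
= 001110000111111100


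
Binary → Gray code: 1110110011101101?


Binary: 1110110011101101
Gray code: G = B XOR (B >> 1)
B >> 1 = 0111011001110110
1110110011101101 XOR 0111011001110110:
  1 XOR 0 = 1
  1 XOR 1 = 0
  1 XOR 1 = 0
  0 XOR 1 = 1
  1 XOR 0 = 1
  1 XOR 1 = 0
  0 XOR 1 = 1
  0 XOR 0 = 0
  1 XOR 0 = 1
  1 XOR 1 = 0
  1 XOR 1 = 0
  0 XOR 1 = 1
  1 XOR 0 = 1
  1 XOR 1 = 0
  0 XOR 1 = 1
  1 XOR 0 = 1
= 1001101010011011


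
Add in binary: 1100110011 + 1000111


Align and add column by column (LSB to MSB, carry propagating):
  01100110011
+ 00001000111
  -----------
  col 0: 1 + 1 + 0 (carry in) = 2 → bit 0, carry out 1
  col 1: 1 + 1 + 1 (carry in) = 3 → bit 1, carry out 1
  col 2: 0 + 1 + 1 (carry in) = 2 → bit 0, carry out 1
  col 3: 0 + 0 + 1 (carry in) = 1 → bit 1, carry out 0
  col 4: 1 + 0 + 0 (carry in) = 1 → bit 1, carry out 0
  col 5: 1 + 0 + 0 (carry in) = 1 → bit 1, carry out 0
  col 6: 0 + 1 + 0 (carry in) = 1 → bit 1, carry out 0
  col 7: 0 + 0 + 0 (carry in) = 0 → bit 0, carry out 0
  col 8: 1 + 0 + 0 (carry in) = 1 → bit 1, carry out 0
  col 9: 1 + 0 + 0 (carry in) = 1 → bit 1, carry out 0
  col 10: 0 + 0 + 0 (carry in) = 0 → bit 0, carry out 0
Reading bits MSB→LSB: 01101111010
Strip leading zeros: 1101111010
= 1101111010


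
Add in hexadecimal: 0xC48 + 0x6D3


Align and add column by column (LSB to MSB, each column mod 16 with carry):
  0C48
+ 06D3
  ----
  col 0: 8(8) + 3(3) + 0 (carry in) = 11 → B(11), carry out 0
  col 1: 4(4) + D(13) + 0 (carry in) = 17 → 1(1), carry out 1
  col 2: C(12) + 6(6) + 1 (carry in) = 19 → 3(3), carry out 1
  col 3: 0(0) + 0(0) + 1 (carry in) = 1 → 1(1), carry out 0
Reading digits MSB→LSB: 131B
Strip leading zeros: 131B
= 0x131B


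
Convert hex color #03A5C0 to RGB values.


Hex: #03A5C0
R = 03₁₆ = 3
G = A5₁₆ = 165
B = C0₁₆ = 192
= RGB(3, 165, 192)


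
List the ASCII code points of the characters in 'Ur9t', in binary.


String: 'Ur9t'  (4 characters)
Per-character ASCII lookup:
  'U': uppercase starts at 65: 'U' = 65 + 20 = 85 → 1010101
  'r': lowercase starts at 97: 'r' = 97 + 17 = 114 → 1110010
  '9': digits start at 48: '9' = 48 + 9 = 57 → 111001
  't': lowercase starts at 97: 't' = 97 + 19 = 116 → 1110100
= 1010101 1110010 111001 1110100


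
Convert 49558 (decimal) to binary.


Divide by 2 repeatedly:
49558 ÷ 2 = 24779 remainder 0
24779 ÷ 2 = 12389 remainder 1
12389 ÷ 2 = 6194 remainder 1
6194 ÷ 2 = 3097 remainder 0
3097 ÷ 2 = 1548 remainder 1
1548 ÷ 2 = 774 remainder 0
774 ÷ 2 = 387 remainder 0
387 ÷ 2 = 193 remainder 1
193 ÷ 2 = 96 remainder 1
96 ÷ 2 = 48 remainder 0
48 ÷ 2 = 24 remainder 0
24 ÷ 2 = 12 remainder 0
12 ÷ 2 = 6 remainder 0
6 ÷ 2 = 3 remainder 0
3 ÷ 2 = 1 remainder 1
1 ÷ 2 = 0 remainder 1
Reading remainders bottom-up:
= 1100000110010110


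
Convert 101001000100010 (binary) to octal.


Group into 3-bit groups: 101001000100010
  101 = 5
  001 = 1
  000 = 0
  100 = 4
  010 = 2
= 0o51042


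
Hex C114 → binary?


Each hex digit → 4 binary bits:
  C = 1100
  1 = 0001
  1 = 0001
  4 = 0100
Concatenate: 1100 0001 0001 0100
= 1100000100010100


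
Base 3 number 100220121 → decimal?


Positional values (base 3):
  1 × 3^0 = 1 × 1 = 1
  2 × 3^1 = 2 × 3 = 6
  1 × 3^2 = 1 × 9 = 9
  0 × 3^3 = 0 × 27 = 0
  2 × 3^4 = 2 × 81 = 162
  2 × 3^5 = 2 × 243 = 486
  0 × 3^6 = 0 × 729 = 0
  0 × 3^7 = 0 × 2187 = 0
  1 × 3^8 = 1 × 6561 = 6561
Sum = 1 + 6 + 9 + 0 + 162 + 486 + 0 + 0 + 6561
= 7225


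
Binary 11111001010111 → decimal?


Positional values:
Bit 0: 1 × 2^0 = 1
Bit 1: 1 × 2^1 = 2
Bit 2: 1 × 2^2 = 4
Bit 4: 1 × 2^4 = 16
Bit 6: 1 × 2^6 = 64
Bit 9: 1 × 2^9 = 512
Bit 10: 1 × 2^10 = 1024
Bit 11: 1 × 2^11 = 2048
Bit 12: 1 × 2^12 = 4096
Bit 13: 1 × 2^13 = 8192
Sum = 1 + 2 + 4 + 16 + 64 + 512 + 1024 + 2048 + 4096 + 8192
= 15959


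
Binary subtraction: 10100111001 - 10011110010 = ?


Align and subtract column by column (LSB to MSB, borrowing when needed):
  10100111001
- 10011110010
  -----------
  col 0: (1 - 0 borrow-in) - 0 → 1 - 0 = 1, borrow out 0
  col 1: (0 - 0 borrow-in) - 1 → borrow from next column: (0+2) - 1 = 1, borrow out 1
  col 2: (0 - 1 borrow-in) - 0 → borrow from next column: (-1+2) - 0 = 1, borrow out 1
  col 3: (1 - 1 borrow-in) - 0 → 0 - 0 = 0, borrow out 0
  col 4: (1 - 0 borrow-in) - 1 → 1 - 1 = 0, borrow out 0
  col 5: (1 - 0 borrow-in) - 1 → 1 - 1 = 0, borrow out 0
  col 6: (0 - 0 borrow-in) - 1 → borrow from next column: (0+2) - 1 = 1, borrow out 1
  col 7: (0 - 1 borrow-in) - 1 → borrow from next column: (-1+2) - 1 = 0, borrow out 1
  col 8: (1 - 1 borrow-in) - 0 → 0 - 0 = 0, borrow out 0
  col 9: (0 - 0 borrow-in) - 0 → 0 - 0 = 0, borrow out 0
  col 10: (1 - 0 borrow-in) - 1 → 1 - 1 = 0, borrow out 0
Reading bits MSB→LSB: 00001000111
Strip leading zeros: 1000111
= 1000111


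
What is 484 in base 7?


Divide by 7 repeatedly:
484 ÷ 7 = 69 remainder 1
69 ÷ 7 = 9 remainder 6
9 ÷ 7 = 1 remainder 2
1 ÷ 7 = 0 remainder 1
Reading remainders bottom-up:
= 1261


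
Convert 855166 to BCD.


Each digit → 4-bit binary:
  8 → 1000
  5 → 0101
  5 → 0101
  1 → 0001
  6 → 0110
  6 → 0110
= 1000 0101 0101 0001 0110 0110


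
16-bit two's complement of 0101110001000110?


Original: 0101110001000110
Step 1 - Invert all bits: 1010001110111001
Step 2 - Add 1: 1010001110111001 + 1
= 1010001110111010 (represents -23622)


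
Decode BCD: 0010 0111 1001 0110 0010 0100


Each 4-bit group → digit:
  0010 → 2
  0111 → 7
  1001 → 9
  0110 → 6
  0010 → 2
  0100 → 4
= 279624


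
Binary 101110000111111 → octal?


Group into 3-bit groups: 101110000111111
  101 = 5
  110 = 6
  000 = 0
  111 = 7
  111 = 7
= 0o56077


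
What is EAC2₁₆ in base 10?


Positional values:
Position 0: 2 × 16^0 = 2 × 1 = 2
Position 1: C × 16^1 = 12 × 16 = 192
Position 2: A × 16^2 = 10 × 256 = 2560
Position 3: E × 16^3 = 14 × 4096 = 57344
Sum = 2 + 192 + 2560 + 57344
= 60098


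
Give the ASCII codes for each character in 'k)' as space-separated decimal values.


String: 'k)'  (2 characters)
Per-character ASCII lookup:
  'k': lowercase starts at 97: 'k' = 97 + 10 = 107
  ')': special character: ')' = 41
= 107 41


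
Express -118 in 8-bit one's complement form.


Original: 01110110
Invert all bits:
  bit 0: 0 → 1
  bit 1: 1 → 0
  bit 2: 1 → 0
  bit 3: 1 → 0
  bit 4: 0 → 1
  bit 5: 1 → 0
  bit 6: 1 → 0
  bit 7: 0 → 1
= 10001001


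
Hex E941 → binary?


Each hex digit → 4 binary bits:
  E = 1110
  9 = 1001
  4 = 0100
  1 = 0001
Concatenate: 1110 1001 0100 0001
= 1110100101000001


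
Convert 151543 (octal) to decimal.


Positional values:
Position 0: 3 × 8^0 = 3
Position 1: 4 × 8^1 = 32
Position 2: 5 × 8^2 = 320
Position 3: 1 × 8^3 = 512
Position 4: 5 × 8^4 = 20480
Position 5: 1 × 8^5 = 32768
Sum = 3 + 32 + 320 + 512 + 20480 + 32768
= 54115


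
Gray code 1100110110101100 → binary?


Gray code: 1100110110101100
MSB stays the same: 1
Each subsequent bit = prev_binary XOR current_gray:
  B[1] = 1 XOR 1 = 0
  B[2] = 0 XOR 0 = 0
  B[3] = 0 XOR 0 = 0
  B[4] = 0 XOR 1 = 1
  B[5] = 1 XOR 1 = 0
  B[6] = 0 XOR 0 = 0
  B[7] = 0 XOR 1 = 1
  B[8] = 1 XOR 1 = 0
  B[9] = 0 XOR 0 = 0
  B[10] = 0 XOR 1 = 1
  B[11] = 1 XOR 0 = 1
  B[12] = 1 XOR 1 = 0
  B[13] = 0 XOR 1 = 1
  B[14] = 1 XOR 0 = 1
  B[15] = 1 XOR 0 = 1
= 1000100100110111 (35127 decimal)


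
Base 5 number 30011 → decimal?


Positional values (base 5):
  1 × 5^0 = 1 × 1 = 1
  1 × 5^1 = 1 × 5 = 5
  0 × 5^2 = 0 × 25 = 0
  0 × 5^3 = 0 × 125 = 0
  3 × 5^4 = 3 × 625 = 1875
Sum = 1 + 5 + 0 + 0 + 1875
= 1881


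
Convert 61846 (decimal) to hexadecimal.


Divide by 16 repeatedly:
61846 ÷ 16 = 3865 remainder 6 (6)
3865 ÷ 16 = 241 remainder 9 (9)
241 ÷ 16 = 15 remainder 1 (1)
15 ÷ 16 = 0 remainder 15 (F)
Reading remainders bottom-up:
= 0xF196


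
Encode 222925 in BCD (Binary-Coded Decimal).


Each digit → 4-bit binary:
  2 → 0010
  2 → 0010
  2 → 0010
  9 → 1001
  2 → 0010
  5 → 0101
= 0010 0010 0010 1001 0010 0101


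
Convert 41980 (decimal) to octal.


Divide by 8 repeatedly:
41980 ÷ 8 = 5247 remainder 4
5247 ÷ 8 = 655 remainder 7
655 ÷ 8 = 81 remainder 7
81 ÷ 8 = 10 remainder 1
10 ÷ 8 = 1 remainder 2
1 ÷ 8 = 0 remainder 1
Reading remainders bottom-up:
= 0o121774


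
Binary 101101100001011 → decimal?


Positional values:
Bit 0: 1 × 2^0 = 1
Bit 1: 1 × 2^1 = 2
Bit 3: 1 × 2^3 = 8
Bit 8: 1 × 2^8 = 256
Bit 9: 1 × 2^9 = 512
Bit 11: 1 × 2^11 = 2048
Bit 12: 1 × 2^12 = 4096
Bit 14: 1 × 2^14 = 16384
Sum = 1 + 2 + 8 + 256 + 512 + 2048 + 4096 + 16384
= 23307


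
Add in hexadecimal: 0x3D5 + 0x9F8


Align and add column by column (LSB to MSB, each column mod 16 with carry):
  03D5
+ 09F8
  ----
  col 0: 5(5) + 8(8) + 0 (carry in) = 13 → D(13), carry out 0
  col 1: D(13) + F(15) + 0 (carry in) = 28 → C(12), carry out 1
  col 2: 3(3) + 9(9) + 1 (carry in) = 13 → D(13), carry out 0
  col 3: 0(0) + 0(0) + 0 (carry in) = 0 → 0(0), carry out 0
Reading digits MSB→LSB: 0DCD
Strip leading zeros: DCD
= 0xDCD


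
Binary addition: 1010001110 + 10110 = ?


Align and add column by column (LSB to MSB, carry propagating):
  01010001110
+ 00000010110
  -----------
  col 0: 0 + 0 + 0 (carry in) = 0 → bit 0, carry out 0
  col 1: 1 + 1 + 0 (carry in) = 2 → bit 0, carry out 1
  col 2: 1 + 1 + 1 (carry in) = 3 → bit 1, carry out 1
  col 3: 1 + 0 + 1 (carry in) = 2 → bit 0, carry out 1
  col 4: 0 + 1 + 1 (carry in) = 2 → bit 0, carry out 1
  col 5: 0 + 0 + 1 (carry in) = 1 → bit 1, carry out 0
  col 6: 0 + 0 + 0 (carry in) = 0 → bit 0, carry out 0
  col 7: 1 + 0 + 0 (carry in) = 1 → bit 1, carry out 0
  col 8: 0 + 0 + 0 (carry in) = 0 → bit 0, carry out 0
  col 9: 1 + 0 + 0 (carry in) = 1 → bit 1, carry out 0
  col 10: 0 + 0 + 0 (carry in) = 0 → bit 0, carry out 0
Reading bits MSB→LSB: 01010100100
Strip leading zeros: 1010100100
= 1010100100
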